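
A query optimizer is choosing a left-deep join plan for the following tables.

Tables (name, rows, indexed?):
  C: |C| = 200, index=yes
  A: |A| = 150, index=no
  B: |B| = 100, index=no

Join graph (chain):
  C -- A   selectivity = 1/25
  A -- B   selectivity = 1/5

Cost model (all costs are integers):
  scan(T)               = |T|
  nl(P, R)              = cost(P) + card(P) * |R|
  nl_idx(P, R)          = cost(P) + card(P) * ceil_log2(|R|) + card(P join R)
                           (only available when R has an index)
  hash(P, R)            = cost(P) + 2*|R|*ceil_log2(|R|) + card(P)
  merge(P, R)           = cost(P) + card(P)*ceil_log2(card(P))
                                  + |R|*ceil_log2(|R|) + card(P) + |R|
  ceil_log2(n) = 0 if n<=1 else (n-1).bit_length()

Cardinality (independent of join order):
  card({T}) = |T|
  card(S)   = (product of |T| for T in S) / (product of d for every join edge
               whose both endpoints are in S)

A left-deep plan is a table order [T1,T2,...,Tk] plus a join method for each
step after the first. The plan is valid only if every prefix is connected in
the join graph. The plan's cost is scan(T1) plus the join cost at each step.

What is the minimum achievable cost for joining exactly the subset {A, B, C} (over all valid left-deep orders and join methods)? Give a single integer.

5150

Selinger DP over subsets of {A,B,C}:
  {C}: scan cost=200, card=200
  {A}: scan cost=150, card=150
  {B}: scan cost=100, card=100
  {AC}: card=1200; try (C,nl_idx)→2550, (A,hash)→2800, (C,merge)→3300, (A,merge)→3350, (C,hash)→3500, (C,nl)→30150 …(+1); best=2550 via (C,nl_idx)
  {AB}: card=3000; try (B,hash)→1700, (A,merge)→2250, (B,merge)→2300, (A,hash)→2600, (A,nl)→15100, (B,nl)→15150; best=1700 via (B,hash)
  {ABC}: card=24000; try (B,hash)→5150, (C,hash)→7900, (B,merge)→17750, (C,merge)→42500, (C,nl_idx)→49700, (B,nl)→122550 …(+1); best=5150 via (B,hash)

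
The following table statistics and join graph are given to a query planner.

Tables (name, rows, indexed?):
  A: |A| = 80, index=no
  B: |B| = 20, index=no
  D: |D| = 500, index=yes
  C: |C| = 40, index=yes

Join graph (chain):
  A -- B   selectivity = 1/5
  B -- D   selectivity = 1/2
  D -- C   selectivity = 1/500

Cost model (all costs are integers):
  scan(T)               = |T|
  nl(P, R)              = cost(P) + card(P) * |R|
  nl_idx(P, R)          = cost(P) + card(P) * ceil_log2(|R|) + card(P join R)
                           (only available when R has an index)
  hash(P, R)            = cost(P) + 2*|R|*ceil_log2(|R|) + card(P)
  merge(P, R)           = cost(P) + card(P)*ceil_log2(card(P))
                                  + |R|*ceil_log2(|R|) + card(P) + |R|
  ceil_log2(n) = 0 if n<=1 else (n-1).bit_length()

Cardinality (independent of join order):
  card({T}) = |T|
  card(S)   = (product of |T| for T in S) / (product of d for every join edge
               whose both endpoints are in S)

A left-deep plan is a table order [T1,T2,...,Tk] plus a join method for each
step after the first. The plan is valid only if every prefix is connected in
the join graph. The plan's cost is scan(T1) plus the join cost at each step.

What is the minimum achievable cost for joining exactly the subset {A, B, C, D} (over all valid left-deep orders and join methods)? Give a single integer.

2200

Selinger DP over subsets of {A,B,C,D}:
  {A}: scan cost=80, card=80
  {B}: scan cost=20, card=20
  {D}: scan cost=500, card=500
  {C}: scan cost=40, card=40
  {AB}: card=320; try (B,hash)→360, (A,merge)→780, (B,merge)→840, (A,hash)→1160, (A,nl)→1620, (B,nl)→1680; best=360 via (B,hash)
  {BD}: card=5000; try (B,hash)→1200, (D,merge)→5140, (D,nl_idx)→5200, (B,merge)→5620, (D,hash)→9040, (D,nl)→10020 …(+1); best=1200 via (B,hash)
  {CD}: card=40; try (D,nl_idx)→440, (C,hash)→1480, (C,nl_idx)→3540, (D,merge)→5320, (C,merge)→5780, (D,hash)→9080 …(+2); best=440 via (D,nl_idx)
  {ABD}: card=80000; try (A,hash)→7320, (D,merge)→8560, (D,hash)→9680, (A,merge)→71840, (D,nl_idx)→83240, (D,nl)→160360 …(+1); best=7320 via (A,hash)
  {BCD}: card=400; try (B,hash)→680, (B,merge)→840, (B,nl)→1240, (C,hash)→6680, (C,nl_idx)→31600, (C,merge)→71480 …(+1); best=680 via (B,hash)
  {ABCD}: card=6400; try (A,hash)→2200, (A,merge)→5320, (A,nl)→32680, (C,hash)→87800, (C,nl_idx)→493720, (C,merge)→1447600 …(+1); best=2200 via (A,hash)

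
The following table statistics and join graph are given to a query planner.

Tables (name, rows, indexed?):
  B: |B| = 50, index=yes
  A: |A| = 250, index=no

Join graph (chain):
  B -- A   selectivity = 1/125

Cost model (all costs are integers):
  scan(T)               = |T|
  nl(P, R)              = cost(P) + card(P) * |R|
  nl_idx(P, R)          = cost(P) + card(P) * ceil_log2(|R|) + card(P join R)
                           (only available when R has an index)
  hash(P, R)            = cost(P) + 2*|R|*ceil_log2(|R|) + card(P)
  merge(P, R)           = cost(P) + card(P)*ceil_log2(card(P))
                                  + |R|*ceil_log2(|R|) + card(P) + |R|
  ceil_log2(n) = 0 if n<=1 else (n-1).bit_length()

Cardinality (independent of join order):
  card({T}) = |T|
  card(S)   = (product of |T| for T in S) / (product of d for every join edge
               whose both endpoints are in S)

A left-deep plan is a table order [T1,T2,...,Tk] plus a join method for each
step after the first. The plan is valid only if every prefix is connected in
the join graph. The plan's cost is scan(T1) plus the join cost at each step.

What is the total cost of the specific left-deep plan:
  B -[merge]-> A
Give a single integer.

2650

step 1: scan B: cost=50, card=50
step 2: join A via merge
    card(P join A) = 50*250/(125) = 100
    cost = 50 + 50*6 + 250*8 + 50 + 250 = 2650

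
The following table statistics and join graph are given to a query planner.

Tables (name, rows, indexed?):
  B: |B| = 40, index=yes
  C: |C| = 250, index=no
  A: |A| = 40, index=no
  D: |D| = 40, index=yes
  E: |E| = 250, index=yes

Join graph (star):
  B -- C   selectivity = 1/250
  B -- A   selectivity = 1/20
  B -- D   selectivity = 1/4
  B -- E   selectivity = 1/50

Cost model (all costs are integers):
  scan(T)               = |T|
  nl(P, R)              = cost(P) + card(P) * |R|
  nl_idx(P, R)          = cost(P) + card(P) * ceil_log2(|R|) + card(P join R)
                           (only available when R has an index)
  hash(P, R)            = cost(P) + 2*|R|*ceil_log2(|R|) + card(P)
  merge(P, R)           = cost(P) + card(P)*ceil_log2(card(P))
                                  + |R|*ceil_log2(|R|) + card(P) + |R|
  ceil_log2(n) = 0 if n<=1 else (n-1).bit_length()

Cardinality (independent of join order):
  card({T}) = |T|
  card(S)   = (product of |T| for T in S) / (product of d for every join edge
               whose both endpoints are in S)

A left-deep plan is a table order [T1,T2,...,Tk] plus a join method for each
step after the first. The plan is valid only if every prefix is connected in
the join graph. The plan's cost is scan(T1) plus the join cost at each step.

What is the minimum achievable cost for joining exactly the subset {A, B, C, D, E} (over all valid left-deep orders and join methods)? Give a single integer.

3060

Selinger DP over subsets of {A,B,C,D,E}:
  {B}: scan cost=40, card=40
  {C}: scan cost=250, card=250
  {A}: scan cost=40, card=40
  {D}: scan cost=40, card=40
  {E}: scan cost=250, card=250
  {BC}: card=40; try (B,hash)→980, (B,nl_idx)→1790, (C,merge)→2570, (B,merge)→2780, (C,hash)→4080, (C,nl)→10040 …(+1); best=980 via (B,hash)
  {AB}: card=80; try (B,nl_idx)→360, (B,hash)→560, (A,hash)→560, (B,merge)→600, (A,merge)→600, (B,nl)→1640 …(+1); best=360 via (B,nl_idx)
  {BD}: card=400; try (D,hash)→560, (B,hash)→560, (D,merge)→600, (B,merge)→600, (D,nl_idx)→680, (B,nl_idx)→680 …(+2); best=560 via (D,hash)
  {BE}: card=200; try (E,nl_idx)→560, (B,hash)→980, (B,nl_idx)→1950, (E,merge)→2570, (B,merge)→2780, (E,hash)→4080 …(+2); best=560 via (E,nl_idx)
  {ABC}: card=80; try (A,hash)→1500, (A,merge)→1540, (A,nl)→2580, (C,merge)→3250, (C,hash)→4440, (C,nl)→20360; best=1500 via (A,hash)
  {BCD}: card=400; try (D,hash)→1500, (D,merge)→1540, (D,nl_idx)→1620, (D,nl)→2580, (C,hash)→4960, (C,merge)→6810 …(+1); best=1500 via (D,hash)
  {BCE}: card=200; try (E,nl_idx)→1500, (E,merge)→3510, (C,merge)→4610, (C,hash)→4760, (E,hash)→5020, (E,nl)→10980 …(+1); best=1500 via (E,nl_idx)
  {ABD}: card=800; try (D,hash)→920, (D,merge)→1280, (A,hash)→1440, (D,nl_idx)→1640, (D,nl)→3560, (A,merge)→4840 …(+1); best=920 via (D,hash)
  {ABE}: card=400; try (A,hash)→1240, (E,nl_idx)→1400, (A,merge)→2640, (E,merge)→3250, (E,hash)→4440, (A,nl)→8560 …(+1); best=1240 via (A,hash)
  {BDE}: card=2000; try (D,hash)→1240, (D,merge)→2640, (D,nl_idx)→3760, (E,hash)→4960, (E,nl_idx)→5760, (E,merge)→6810 …(+2); best=1240 via (D,hash)
  {ABCD}: card=800; try (D,hash)→2060, (A,hash)→2380, (D,merge)→2420, (D,nl_idx)→2780, (D,nl)→4700, (C,hash)→5720 …(+4); best=2060 via (D,hash)
  {ABCE}: card=400; try (A,hash)→2180, (E,nl_idx)→2540, (A,merge)→3580, (E,merge)→4390, (E,hash)→5580, (C,hash)→5640 …(+4); best=2180 via (A,hash)
  {BCDE}: card=2000; try (D,hash)→2180, (D,merge)→3580, (D,nl_idx)→4700, (E,hash)→5900, (E,nl_idx)→6700, (C,hash)→7240 …(+5); best=2180 via (D,hash)
  {ABDE}: card=4000; try (D,hash)→2120, (A,hash)→3720, (D,merge)→5520, (E,hash)→5720, (D,nl_idx)→7640, (E,nl_idx)→11320 …(+5); best=2120 via (D,hash)
  {ABCDE}: card=4000; try (D,hash)→3060, (A,hash)→4660, (D,merge)→6460, (E,hash)→6860, (D,nl_idx)→8580, (C,hash)→10120 …(+8); best=3060 via (D,hash)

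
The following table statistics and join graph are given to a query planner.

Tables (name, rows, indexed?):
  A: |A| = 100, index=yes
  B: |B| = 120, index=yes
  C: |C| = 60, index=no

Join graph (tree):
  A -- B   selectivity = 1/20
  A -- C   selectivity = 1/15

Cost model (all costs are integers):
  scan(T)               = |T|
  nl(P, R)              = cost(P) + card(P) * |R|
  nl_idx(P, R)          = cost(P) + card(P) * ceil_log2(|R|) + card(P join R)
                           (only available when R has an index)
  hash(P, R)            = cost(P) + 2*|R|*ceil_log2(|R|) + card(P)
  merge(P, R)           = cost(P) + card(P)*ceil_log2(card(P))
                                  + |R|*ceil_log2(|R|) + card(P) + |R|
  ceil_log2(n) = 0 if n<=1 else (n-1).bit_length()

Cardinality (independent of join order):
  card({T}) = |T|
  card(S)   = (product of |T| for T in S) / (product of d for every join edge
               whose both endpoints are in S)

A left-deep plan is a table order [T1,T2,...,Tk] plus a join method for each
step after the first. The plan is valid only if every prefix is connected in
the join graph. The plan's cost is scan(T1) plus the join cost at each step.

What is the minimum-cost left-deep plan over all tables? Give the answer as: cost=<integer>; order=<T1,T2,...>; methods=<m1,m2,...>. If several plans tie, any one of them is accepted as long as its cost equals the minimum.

cost=2720; order=A,B,C; methods=nl_idx,hash

Selinger DP (subsets sized 1..n):
  {A}: scan cost=100, card=100
  {B}: scan cost=120, card=120
  {C}: scan cost=60, card=60
  {AB}: card=600; try (B,nl_idx)→1400, (A,nl_idx)→1560, (A,hash)→1640, (B,merge)→1860, (B,hash)→1880, (A,merge)→1880 …(+2); best=1400 via (B,nl_idx)
  {AC}: card=400; try (A,nl_idx)→880, (C,hash)→920, (A,merge)→1280, (C,merge)→1320, (A,hash)→1520, (A,nl)→6060 …(+1); best=880 via (A,nl_idx)
  {ABC}: card=2400; try (C,hash)→2720, (B,hash)→2960, (B,merge)→5840, (B,nl_idx)→6080, (C,merge)→8420, (C,nl)→37400 …(+1); best=2720 via (C,hash)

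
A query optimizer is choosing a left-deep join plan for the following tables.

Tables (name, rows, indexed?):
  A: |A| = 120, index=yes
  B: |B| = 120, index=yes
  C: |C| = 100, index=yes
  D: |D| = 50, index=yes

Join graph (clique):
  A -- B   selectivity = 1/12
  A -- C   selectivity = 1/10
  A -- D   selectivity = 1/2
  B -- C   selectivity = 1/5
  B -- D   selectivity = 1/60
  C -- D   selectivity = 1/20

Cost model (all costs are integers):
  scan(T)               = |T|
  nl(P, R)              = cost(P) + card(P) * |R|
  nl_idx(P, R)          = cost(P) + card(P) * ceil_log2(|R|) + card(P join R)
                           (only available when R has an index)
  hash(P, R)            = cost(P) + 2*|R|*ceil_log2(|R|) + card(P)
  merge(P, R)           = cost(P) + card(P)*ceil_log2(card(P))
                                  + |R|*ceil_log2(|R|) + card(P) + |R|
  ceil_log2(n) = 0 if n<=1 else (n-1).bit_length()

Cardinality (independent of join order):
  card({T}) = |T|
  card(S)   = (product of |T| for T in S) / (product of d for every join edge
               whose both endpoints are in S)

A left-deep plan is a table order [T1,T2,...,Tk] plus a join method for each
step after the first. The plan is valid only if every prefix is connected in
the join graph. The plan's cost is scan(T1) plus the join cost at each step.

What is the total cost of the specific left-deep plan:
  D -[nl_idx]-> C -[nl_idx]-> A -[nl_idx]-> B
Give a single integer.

14450

step 1: scan D: cost=50, card=50
step 2: join C via nl_idx
    card(P join C) = 50*100/(20) = 250
    cost = 50 + 50*7 + 250 = 650
step 3: join A via nl_idx
    card(P join A) = 250*120/(10*2) = 1500
    cost = 650 + 250*7 + 1500 = 3900
step 4: join B via nl_idx
    card(P join B) = 1500*120/(12*5*60) = 50
    cost = 3900 + 1500*7 + 50 = 14450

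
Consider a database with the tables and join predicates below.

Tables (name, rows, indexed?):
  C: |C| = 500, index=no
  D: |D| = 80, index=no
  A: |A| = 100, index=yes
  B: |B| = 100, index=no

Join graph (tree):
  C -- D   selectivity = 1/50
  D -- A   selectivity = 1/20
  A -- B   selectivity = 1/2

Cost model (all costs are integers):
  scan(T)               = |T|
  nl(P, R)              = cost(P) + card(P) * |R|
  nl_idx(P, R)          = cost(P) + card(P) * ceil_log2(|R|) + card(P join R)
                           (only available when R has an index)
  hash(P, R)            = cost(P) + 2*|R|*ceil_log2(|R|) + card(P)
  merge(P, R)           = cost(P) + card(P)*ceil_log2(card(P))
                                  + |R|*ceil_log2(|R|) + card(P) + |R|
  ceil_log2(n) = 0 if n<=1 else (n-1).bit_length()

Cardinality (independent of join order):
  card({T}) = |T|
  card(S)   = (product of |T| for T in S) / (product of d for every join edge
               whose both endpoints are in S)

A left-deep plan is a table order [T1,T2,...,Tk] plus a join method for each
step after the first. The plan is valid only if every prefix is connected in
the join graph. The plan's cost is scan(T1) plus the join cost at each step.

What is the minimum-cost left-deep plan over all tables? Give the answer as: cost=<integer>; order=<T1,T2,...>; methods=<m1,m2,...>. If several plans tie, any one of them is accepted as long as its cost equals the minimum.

Selinger DP (subsets sized 1..n):
  {C}: scan cost=500, card=500
  {D}: scan cost=80, card=80
  {A}: scan cost=100, card=100
  {B}: scan cost=100, card=100
  {CD}: card=800; try (D,hash)→2120, (C,merge)→5720, (D,merge)→6140, (C,hash)→9160, (C,nl)→40080, (D,nl)→40500; best=2120 via (D,hash)
  {AD}: card=400; try (A,nl_idx)→1040, (D,hash)→1320, (A,merge)→1520, (D,merge)→1540, (A,hash)→1560, (A,nl)→8080 …(+1); best=1040 via (A,nl_idx)
  {AB}: card=5000; try (B,hash)→1600, (A,hash)→1600, (B,merge)→1700, (A,merge)→1700, (A,nl_idx)→5800, (B,nl)→10100 …(+1); best=1600 via (B,hash)
  {ACD}: card=4000; try (A,hash)→4320, (C,merge)→10040, (C,hash)→10440, (A,merge)→11720, (A,nl_idx)→11720, (A,nl)→82120 …(+1); best=4320 via (A,hash)
  {ABD}: card=20000; try (B,hash)→2840, (B,merge)→5840, (D,hash)→7720, (B,nl)→41040, (D,merge)→72240, (D,nl)→401600; best=2840 via (B,hash)
  {ABCD}: card=200000; try (B,hash)→9720, (C,hash)→31840, (B,merge)→57120, (C,merge)→327840, (B,nl)→404320, (C,nl)→10002840; best=9720 via (B,hash)

cost=9720; order=C,D,A,B; methods=hash,hash,hash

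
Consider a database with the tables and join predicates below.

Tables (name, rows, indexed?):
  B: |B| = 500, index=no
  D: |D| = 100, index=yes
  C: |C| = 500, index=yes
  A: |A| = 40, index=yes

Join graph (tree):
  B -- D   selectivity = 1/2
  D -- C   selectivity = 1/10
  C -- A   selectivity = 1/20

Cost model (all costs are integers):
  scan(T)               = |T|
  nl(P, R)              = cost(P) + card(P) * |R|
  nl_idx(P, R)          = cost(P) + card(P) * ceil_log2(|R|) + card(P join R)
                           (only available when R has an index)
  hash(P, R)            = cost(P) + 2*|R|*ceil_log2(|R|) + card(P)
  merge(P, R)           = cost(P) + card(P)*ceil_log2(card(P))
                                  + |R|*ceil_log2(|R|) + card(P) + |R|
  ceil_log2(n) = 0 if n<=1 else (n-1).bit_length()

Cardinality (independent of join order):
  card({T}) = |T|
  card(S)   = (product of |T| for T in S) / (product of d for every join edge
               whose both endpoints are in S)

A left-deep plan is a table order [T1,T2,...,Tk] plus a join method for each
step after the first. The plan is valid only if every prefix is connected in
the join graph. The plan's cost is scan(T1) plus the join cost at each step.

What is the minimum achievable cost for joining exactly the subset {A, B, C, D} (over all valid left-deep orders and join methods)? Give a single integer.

22800

Selinger DP over subsets of {A,B,C,D}:
  {B}: scan cost=500, card=500
  {D}: scan cost=100, card=100
  {C}: scan cost=500, card=500
  {A}: scan cost=40, card=40
  {BD}: card=25000; try (D,hash)→2400, (B,merge)→5900, (D,merge)→6300, (B,hash)→9200, (D,nl_idx)→29000, (B,nl)→50100 …(+1); best=2400 via (D,hash)
  {CD}: card=5000; try (D,hash)→2400, (C,merge)→5900, (C,nl_idx)→6000, (D,merge)→6300, (D,nl_idx)→9000, (C,hash)→9200 …(+2); best=2400 via (D,hash)
  {AC}: card=1000; try (C,nl_idx)→1400, (A,hash)→1480, (A,nl_idx)→4500, (C,merge)→5320, (A,merge)→5780, (C,hash)→9080 …(+2); best=1400 via (C,nl_idx)
  {BCD}: card=1250000; try (B,hash)→16400, (C,hash)→36400, (B,merge)→77400, (C,merge)→407400, (C,nl_idx)→1477400, (B,nl)→2502400 …(+1); best=16400 via (B,hash)
  {ACD}: card=10000; try (D,hash)→3800, (A,hash)→7880, (D,merge)→13200, (D,nl_idx)→18400, (A,nl_idx)→42400, (A,merge)→72680 …(+2); best=3800 via (D,hash)
  {ABCD}: card=2500000; try (B,hash)→22800, (B,merge)→158800, (A,hash)→1266880, (B,nl)→5003800, (A,nl_idx)→10016400, (A,merge)→27516680 …(+1); best=22800 via (B,hash)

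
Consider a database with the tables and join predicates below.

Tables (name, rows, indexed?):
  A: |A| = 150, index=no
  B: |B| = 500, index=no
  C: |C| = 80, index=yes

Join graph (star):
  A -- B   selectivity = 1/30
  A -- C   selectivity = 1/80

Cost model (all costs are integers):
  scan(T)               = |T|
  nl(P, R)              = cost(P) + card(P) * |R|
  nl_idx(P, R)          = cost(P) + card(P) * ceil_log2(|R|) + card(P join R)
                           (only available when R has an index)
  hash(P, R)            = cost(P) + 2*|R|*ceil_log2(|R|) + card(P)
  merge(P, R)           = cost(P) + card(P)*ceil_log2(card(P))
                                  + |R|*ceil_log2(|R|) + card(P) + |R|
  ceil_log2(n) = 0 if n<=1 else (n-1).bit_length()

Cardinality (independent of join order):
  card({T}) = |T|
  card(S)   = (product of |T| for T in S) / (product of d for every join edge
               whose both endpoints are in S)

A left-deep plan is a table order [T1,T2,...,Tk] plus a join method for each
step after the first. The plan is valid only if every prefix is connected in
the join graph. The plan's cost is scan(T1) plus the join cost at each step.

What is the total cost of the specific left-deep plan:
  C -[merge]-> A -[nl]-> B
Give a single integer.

step 1: scan C: cost=80, card=80
step 2: join A via merge
    card(P join A) = 80*150/(80) = 150
    cost = 80 + 80*7 + 150*8 + 80 + 150 = 2070
step 3: join B via nl
    card(P join B) = 150*500/(30) = 2500
    cost = 2070 + 150*500 = 77070

77070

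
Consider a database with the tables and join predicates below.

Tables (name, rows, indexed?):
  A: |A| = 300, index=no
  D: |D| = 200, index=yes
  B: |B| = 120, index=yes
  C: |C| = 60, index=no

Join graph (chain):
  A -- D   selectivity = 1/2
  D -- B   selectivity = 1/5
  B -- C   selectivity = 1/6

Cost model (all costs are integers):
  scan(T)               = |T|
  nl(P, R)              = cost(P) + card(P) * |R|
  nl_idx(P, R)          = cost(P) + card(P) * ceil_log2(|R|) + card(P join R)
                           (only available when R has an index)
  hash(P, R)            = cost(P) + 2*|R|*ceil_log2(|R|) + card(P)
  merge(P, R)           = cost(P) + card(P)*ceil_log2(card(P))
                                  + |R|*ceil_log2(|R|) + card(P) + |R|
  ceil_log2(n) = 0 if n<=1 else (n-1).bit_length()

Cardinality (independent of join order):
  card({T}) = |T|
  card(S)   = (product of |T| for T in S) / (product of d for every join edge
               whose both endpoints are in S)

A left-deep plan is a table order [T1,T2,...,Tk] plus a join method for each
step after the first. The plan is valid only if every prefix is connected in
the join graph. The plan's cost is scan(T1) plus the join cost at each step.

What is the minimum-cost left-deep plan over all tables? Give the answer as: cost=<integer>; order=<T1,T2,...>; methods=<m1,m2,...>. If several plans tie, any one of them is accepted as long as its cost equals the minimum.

Selinger DP (subsets sized 1..n):
  {A}: scan cost=300, card=300
  {D}: scan cost=200, card=200
  {B}: scan cost=120, card=120
  {C}: scan cost=60, card=60
  {AD}: card=30000; try (D,hash)→3800, (A,merge)→5000, (D,merge)→5100, (A,hash)→5800, (D,nl_idx)→32700, (A,nl)→60200 …(+1); best=3800 via (D,hash)
  {BD}: card=4800; try (B,hash)→2080, (D,merge)→2880, (B,merge)→2960, (D,hash)→3440, (D,nl_idx)→5880, (B,nl_idx)→6400 …(+2); best=2080 via (B,hash)
  {BC}: card=1200; try (C,hash)→960, (B,merge)→1440, (C,merge)→1500, (B,nl_idx)→1680, (B,hash)→1800, (B,nl)→7260 …(+1); best=960 via (C,hash)
  {ABD}: card=720000; try (A,hash)→12280, (B,hash)→35480, (A,merge)→72280, (B,merge)→484760, (B,nl_idx)→933800, (A,nl)→1442080 …(+1); best=12280 via (A,hash)
  {BCD}: card=48000; try (D,hash)→5360, (C,hash)→7600, (D,merge)→17160, (D,nl_idx)→58560, (C,merge)→69700, (D,nl)→240960 …(+1); best=5360 via (D,hash)
  {ABCD}: card=7200000; try (A,hash)→58760, (C,hash)→733000, (A,merge)→824360, (A,nl)→14405360, (C,merge)→15132700, (C,nl)→43212280; best=58760 via (A,hash)

cost=58760; order=B,C,D,A; methods=hash,hash,hash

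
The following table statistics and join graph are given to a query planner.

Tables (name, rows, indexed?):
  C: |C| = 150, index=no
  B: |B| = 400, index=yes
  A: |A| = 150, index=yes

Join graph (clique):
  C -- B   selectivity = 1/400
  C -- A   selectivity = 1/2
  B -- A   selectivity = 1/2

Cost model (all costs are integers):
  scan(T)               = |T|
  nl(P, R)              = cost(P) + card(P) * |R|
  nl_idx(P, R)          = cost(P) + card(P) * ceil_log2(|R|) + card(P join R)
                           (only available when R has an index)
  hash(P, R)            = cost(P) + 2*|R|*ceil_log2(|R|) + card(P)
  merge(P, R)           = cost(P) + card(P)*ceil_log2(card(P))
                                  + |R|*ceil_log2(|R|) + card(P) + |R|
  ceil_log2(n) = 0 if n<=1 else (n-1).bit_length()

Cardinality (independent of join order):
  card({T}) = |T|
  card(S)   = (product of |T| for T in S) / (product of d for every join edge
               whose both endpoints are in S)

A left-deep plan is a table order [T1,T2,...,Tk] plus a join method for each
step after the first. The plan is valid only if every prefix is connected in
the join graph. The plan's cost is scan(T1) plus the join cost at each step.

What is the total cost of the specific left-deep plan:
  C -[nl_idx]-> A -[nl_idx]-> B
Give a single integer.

step 1: scan C: cost=150, card=150
step 2: join A via nl_idx
    card(P join A) = 150*150/(2) = 11250
    cost = 150 + 150*8 + 11250 = 12600
step 3: join B via nl_idx
    card(P join B) = 11250*400/(400*2) = 5625
    cost = 12600 + 11250*9 + 5625 = 119475

119475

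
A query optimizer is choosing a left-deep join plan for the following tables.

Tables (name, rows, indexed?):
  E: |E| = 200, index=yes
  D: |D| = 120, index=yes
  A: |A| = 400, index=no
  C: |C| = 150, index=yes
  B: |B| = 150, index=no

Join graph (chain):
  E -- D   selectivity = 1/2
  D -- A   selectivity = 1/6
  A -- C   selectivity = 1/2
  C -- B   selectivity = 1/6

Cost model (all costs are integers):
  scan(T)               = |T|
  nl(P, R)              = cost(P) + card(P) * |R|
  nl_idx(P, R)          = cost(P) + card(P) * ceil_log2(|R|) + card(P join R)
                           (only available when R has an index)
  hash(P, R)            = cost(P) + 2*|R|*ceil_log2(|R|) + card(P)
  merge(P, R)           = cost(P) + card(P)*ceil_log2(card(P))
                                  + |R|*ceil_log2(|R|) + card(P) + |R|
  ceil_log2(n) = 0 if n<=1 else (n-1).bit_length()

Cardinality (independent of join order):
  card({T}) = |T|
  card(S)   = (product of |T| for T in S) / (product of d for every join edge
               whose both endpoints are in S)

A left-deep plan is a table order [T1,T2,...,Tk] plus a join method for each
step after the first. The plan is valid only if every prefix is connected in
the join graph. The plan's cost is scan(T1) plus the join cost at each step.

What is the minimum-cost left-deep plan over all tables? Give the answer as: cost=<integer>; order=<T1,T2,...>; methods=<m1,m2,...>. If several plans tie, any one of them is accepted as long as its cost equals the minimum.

Selinger DP (subsets sized 1..n):
  {E}: scan cost=200, card=200
  {D}: scan cost=120, card=120
  {A}: scan cost=400, card=400
  {C}: scan cost=150, card=150
  {B}: scan cost=150, card=150
  {DE}: card=12000; try (D,hash)→2080, (E,merge)→2880, (D,merge)→2960, (E,hash)→3440, (E,nl_idx)→13080, (D,nl_idx)→13600 …(+2); best=2080 via (D,hash)
  {AD}: card=8000; try (D,hash)→2480, (A,merge)→5080, (D,merge)→5360, (A,hash)→7440, (D,nl_idx)→11200, (A,nl)→48120 …(+1); best=2480 via (D,hash)
  {AC}: card=30000; try (C,hash)→3200, (A,merge)→5500, (C,merge)→5750, (A,hash)→7500, (C,nl_idx)→33600, (A,nl)→60150 …(+1); best=3200 via (C,hash)
  {BC}: card=3750; try (C,hash)→2700, (B,hash)→2700, (C,merge)→2850, (B,merge)→2850, (C,nl_idx)→5100, (C,nl)→22650 …(+1); best=2700 via (C,hash)
  {ADE}: card=800000; try (E,hash)→13680, (A,hash)→21280, (E,merge)→116280, (A,merge)→186080, (E,nl_idx)→866480, (E,nl)→1602480 …(+1); best=13680 via (E,hash)
  {ACD}: card=600000; try (C,hash)→12880, (D,hash)→34880, (C,merge)→115830, (D,merge)→484160, (C,nl_idx)→666480, (D,nl_idx)→813200 …(+2); best=12880 via (C,hash)
  {ABC}: card=750000; try (A,hash)→13650, (B,hash)→35600, (A,merge)→55450, (B,merge)→484550, (A,nl)→1502700, (B,nl)→4503200; best=13650 via (A,hash)
  {ACDE}: card=60000000; try (E,hash)→616080, (C,hash)→816080, (E,merge)→12614680, (C,merge)→16815030, (E,nl_idx)→64812880, (C,nl_idx)→66413680 …(+2); best=616080 via (E,hash)
  {ABCD}: card=15000000; try (B,hash)→615280, (D,hash)→765330, (B,merge)→12614230, (D,merge)→15764610, (D,nl_idx)→20263650, (B,nl)→90012880 …(+1); best=615280 via (B,hash)
  {ABCDE}: card=1500000000; try (E,hash)→15618480, (B,hash)→60618480, (E,merge)→375617080, (E,nl_idx)→1620615280, (B,merge)→1620617430, (E,nl)→3000615280 …(+1); best=15618480 via (E,hash)

cost=15618480; order=A,D,C,B,E; methods=hash,hash,hash,hash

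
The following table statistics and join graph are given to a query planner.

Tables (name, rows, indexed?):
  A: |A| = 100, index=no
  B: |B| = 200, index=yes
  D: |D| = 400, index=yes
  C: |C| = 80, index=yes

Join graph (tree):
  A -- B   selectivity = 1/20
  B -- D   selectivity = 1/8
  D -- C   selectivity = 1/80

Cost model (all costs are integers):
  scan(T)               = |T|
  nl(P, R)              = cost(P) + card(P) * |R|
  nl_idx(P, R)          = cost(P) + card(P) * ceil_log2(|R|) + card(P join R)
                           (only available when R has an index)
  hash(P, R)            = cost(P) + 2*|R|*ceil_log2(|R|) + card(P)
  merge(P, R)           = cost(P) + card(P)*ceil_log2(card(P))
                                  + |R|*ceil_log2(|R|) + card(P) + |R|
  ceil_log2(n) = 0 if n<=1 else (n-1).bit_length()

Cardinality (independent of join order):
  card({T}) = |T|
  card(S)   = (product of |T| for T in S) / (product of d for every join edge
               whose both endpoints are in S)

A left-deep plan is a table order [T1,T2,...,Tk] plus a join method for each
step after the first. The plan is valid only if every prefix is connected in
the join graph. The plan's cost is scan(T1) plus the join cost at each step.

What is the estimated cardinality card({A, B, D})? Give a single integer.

Tables in S: A(100), B(200), D(400)
Edges inside S: A-B(d=20), B-D(d=8)
numerator = 100 * 200 * 400 = 8000000
denominator = 20 * 8 = 160
card(S) = 8000000 / 160 = 50000

50000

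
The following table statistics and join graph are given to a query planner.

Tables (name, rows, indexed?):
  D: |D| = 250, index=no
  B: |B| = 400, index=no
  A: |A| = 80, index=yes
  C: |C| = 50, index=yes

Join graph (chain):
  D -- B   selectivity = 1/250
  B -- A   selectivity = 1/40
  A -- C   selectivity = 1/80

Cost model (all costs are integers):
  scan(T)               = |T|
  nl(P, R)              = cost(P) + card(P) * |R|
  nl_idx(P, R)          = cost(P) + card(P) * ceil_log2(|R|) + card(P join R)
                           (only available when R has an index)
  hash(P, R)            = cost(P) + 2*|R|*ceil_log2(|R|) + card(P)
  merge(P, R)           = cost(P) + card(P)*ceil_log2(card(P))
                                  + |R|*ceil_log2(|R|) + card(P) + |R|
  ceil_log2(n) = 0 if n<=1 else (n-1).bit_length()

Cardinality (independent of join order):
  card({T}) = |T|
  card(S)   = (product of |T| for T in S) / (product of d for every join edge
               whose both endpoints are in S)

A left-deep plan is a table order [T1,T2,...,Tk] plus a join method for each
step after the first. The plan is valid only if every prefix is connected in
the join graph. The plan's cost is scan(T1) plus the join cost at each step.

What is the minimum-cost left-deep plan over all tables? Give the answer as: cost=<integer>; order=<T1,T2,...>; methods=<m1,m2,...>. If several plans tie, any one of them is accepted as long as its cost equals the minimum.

cost=7720; order=B,D,A,C; methods=hash,hash,hash

Selinger DP (subsets sized 1..n):
  {D}: scan cost=250, card=250
  {B}: scan cost=400, card=400
  {A}: scan cost=80, card=80
  {C}: scan cost=50, card=50
  {BD}: card=400; try (D,hash)→4800, (B,merge)→6500, (D,merge)→6650, (B,hash)→7700, (B,nl)→100250, (D,nl)→100400; best=4800 via (D,hash)
  {AB}: card=800; try (A,hash)→1920, (A,nl_idx)→4000, (B,merge)→4720, (A,merge)→5040, (B,hash)→7360, (B,nl)→32080 …(+1); best=1920 via (A,hash)
  {AC}: card=50; try (A,nl_idx)→450, (C,nl_idx)→610, (C,hash)→760, (A,merge)→1040, (C,merge)→1070, (A,hash)→1220 …(+2); best=450 via (A,nl_idx)
  {ABD}: card=800; try (A,hash)→6320, (D,hash)→6720, (A,nl_idx)→8400, (A,merge)→9440, (D,merge)→12970, (A,nl)→36800 …(+1); best=6320 via (A,hash)
  {ABC}: card=500; try (C,hash)→3320, (B,merge)→4800, (C,nl_idx)→7220, (B,hash)→7700, (C,merge)→11070, (B,nl)→20450 …(+1); best=3320 via (C,hash)
  {ABCD}: card=500; try (C,hash)→7720, (D,hash)→7820, (D,merge)→10570, (C,nl_idx)→11620, (C,merge)→15470, (C,nl)→46320 …(+1); best=7720 via (C,hash)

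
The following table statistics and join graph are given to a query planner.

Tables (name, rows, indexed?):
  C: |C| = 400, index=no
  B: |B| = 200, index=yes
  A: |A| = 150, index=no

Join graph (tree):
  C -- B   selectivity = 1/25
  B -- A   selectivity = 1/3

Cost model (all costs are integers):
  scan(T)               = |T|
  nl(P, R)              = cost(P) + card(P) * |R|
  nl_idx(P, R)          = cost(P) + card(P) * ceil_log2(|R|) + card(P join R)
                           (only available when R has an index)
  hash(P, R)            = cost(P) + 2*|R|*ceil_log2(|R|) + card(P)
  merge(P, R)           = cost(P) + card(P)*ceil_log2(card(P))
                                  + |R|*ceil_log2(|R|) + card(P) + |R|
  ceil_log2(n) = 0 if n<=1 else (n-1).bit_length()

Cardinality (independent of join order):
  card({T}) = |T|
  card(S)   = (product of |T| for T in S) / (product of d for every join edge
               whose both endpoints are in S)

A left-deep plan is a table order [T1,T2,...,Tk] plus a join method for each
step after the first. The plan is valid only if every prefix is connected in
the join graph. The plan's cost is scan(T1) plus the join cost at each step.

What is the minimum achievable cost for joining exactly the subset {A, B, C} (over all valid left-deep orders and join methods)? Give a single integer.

9600

Selinger DP over subsets of {A,B,C}:
  {C}: scan cost=400, card=400
  {B}: scan cost=200, card=200
  {A}: scan cost=150, card=150
  {BC}: card=3200; try (B,hash)→4000, (C,merge)→6000, (B,merge)→6200, (B,nl_idx)→6800, (C,hash)→7600, (C,nl)→80200 …(+1); best=4000 via (B,hash)
  {AB}: card=10000; try (A,hash)→2800, (B,merge)→3300, (A,merge)→3350, (B,hash)→3500, (B,nl_idx)→11350, (B,nl)→30150 …(+1); best=2800 via (A,hash)
  {ABC}: card=160000; try (A,hash)→9600, (C,hash)→20000, (A,merge)→46950, (C,merge)→156800, (A,nl)→484000, (C,nl)→4002800; best=9600 via (A,hash)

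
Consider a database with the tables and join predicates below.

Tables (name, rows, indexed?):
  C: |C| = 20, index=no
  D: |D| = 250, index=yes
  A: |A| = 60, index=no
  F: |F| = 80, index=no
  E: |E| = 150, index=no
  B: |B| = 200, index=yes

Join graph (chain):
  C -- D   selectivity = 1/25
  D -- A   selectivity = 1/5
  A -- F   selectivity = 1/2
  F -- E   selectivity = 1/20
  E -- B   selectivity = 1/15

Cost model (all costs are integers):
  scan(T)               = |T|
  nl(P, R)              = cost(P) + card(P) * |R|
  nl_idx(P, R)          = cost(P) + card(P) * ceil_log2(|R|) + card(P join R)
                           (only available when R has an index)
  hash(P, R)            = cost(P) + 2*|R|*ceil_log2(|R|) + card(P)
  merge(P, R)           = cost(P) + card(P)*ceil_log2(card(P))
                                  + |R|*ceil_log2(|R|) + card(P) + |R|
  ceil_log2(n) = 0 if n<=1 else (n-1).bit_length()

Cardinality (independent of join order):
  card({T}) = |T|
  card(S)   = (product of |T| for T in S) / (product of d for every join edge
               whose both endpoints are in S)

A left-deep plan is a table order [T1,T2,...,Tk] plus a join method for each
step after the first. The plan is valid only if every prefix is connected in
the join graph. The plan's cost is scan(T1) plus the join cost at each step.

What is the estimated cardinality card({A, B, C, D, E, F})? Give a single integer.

Tables in S: A(60), B(200), C(20), D(250), E(150), F(80)
Edges inside S: C-D(d=25), D-A(d=5), A-F(d=2), F-E(d=20), E-B(d=15)
numerator = 60 * 200 * 20 * 250 * 150 * 80 = 720000000000
denominator = 25 * 5 * 2 * 20 * 15 = 75000
card(S) = 720000000000 / 75000 = 9600000

9600000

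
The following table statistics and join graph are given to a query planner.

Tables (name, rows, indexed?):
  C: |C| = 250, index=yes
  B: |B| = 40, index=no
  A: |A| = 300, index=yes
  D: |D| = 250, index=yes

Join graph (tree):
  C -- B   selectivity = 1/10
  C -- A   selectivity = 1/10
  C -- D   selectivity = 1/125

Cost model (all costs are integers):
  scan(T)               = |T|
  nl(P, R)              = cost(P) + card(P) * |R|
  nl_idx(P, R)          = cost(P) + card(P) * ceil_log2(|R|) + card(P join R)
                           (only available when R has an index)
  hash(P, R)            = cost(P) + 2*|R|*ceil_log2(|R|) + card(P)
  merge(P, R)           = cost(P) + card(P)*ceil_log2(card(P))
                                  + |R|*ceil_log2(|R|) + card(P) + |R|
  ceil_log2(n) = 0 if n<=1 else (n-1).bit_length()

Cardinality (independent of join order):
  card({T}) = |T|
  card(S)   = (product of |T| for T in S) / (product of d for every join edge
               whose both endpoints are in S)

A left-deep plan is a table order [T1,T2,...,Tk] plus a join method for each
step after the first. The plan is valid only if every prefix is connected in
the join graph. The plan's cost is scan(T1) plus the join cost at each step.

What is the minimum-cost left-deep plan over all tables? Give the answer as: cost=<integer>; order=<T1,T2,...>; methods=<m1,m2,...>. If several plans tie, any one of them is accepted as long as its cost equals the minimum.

cost=11130; order=C,D,B,A; methods=nl_idx,hash,hash

Selinger DP (subsets sized 1..n):
  {C}: scan cost=250, card=250
  {B}: scan cost=40, card=40
  {A}: scan cost=300, card=300
  {D}: scan cost=250, card=250
  {BC}: card=1000; try (B,hash)→980, (C,nl_idx)→1360, (C,merge)→2570, (B,merge)→2780, (C,hash)→4080, (C,nl)→10040 …(+1); best=980 via (B,hash)
  {AC}: card=7500; try (C,hash)→4600, (A,merge)→5500, (C,merge)→5550, (A,hash)→5900, (A,nl_idx)→10000, (C,nl_idx)→10200 …(+2); best=4600 via (C,hash)
  {CD}: card=500; try (D,nl_idx)→2750, (C,nl_idx)→2750, (D,hash)→4500, (C,hash)→4500, (D,merge)→4750, (C,merge)→4750 …(+2); best=2750 via (D,nl_idx)
  {ABC}: card=30000; try (A,hash)→7380, (B,hash)→12580, (A,merge)→14980, (A,nl_idx)→39980, (B,merge)→109880, (A,nl)→300980 …(+1); best=7380 via (A,hash)
  {BCD}: card=2000; try (B,hash)→3730, (D,hash)→5980, (B,merge)→8030, (D,nl_idx)→10980, (D,merge)→14230, (B,nl)→22750 …(+1); best=3730 via (B,hash)
  {ACD}: card=15000; try (A,hash)→8650, (A,merge)→10750, (D,hash)→16100, (A,nl_idx)→22250, (D,nl_idx)→79600, (D,merge)→111850 …(+2); best=8650 via (A,hash)
  {ABCD}: card=60000; try (A,hash)→11130, (B,hash)→24130, (A,merge)→30730, (D,hash)→41380, (A,nl_idx)→81730, (B,merge)→233930 …(+5); best=11130 via (A,hash)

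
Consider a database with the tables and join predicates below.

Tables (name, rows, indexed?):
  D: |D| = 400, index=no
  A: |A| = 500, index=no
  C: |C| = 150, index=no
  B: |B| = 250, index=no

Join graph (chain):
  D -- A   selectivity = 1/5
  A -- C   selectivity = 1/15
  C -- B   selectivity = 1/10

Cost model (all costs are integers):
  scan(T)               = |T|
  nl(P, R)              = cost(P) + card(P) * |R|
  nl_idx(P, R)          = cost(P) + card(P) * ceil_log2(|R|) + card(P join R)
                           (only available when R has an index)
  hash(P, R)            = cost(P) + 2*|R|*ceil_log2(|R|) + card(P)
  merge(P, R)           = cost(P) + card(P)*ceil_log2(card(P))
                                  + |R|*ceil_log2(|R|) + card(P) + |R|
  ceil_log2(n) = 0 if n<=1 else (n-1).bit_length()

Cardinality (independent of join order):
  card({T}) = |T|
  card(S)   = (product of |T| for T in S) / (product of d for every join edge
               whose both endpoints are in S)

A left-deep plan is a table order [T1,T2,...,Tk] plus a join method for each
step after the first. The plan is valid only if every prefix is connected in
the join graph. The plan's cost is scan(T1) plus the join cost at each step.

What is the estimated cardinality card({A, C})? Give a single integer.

5000

Tables in S: A(500), C(150)
Edges inside S: A-C(d=15)
numerator = 500 * 150 = 75000
denominator = 15 = 15
card(S) = 75000 / 15 = 5000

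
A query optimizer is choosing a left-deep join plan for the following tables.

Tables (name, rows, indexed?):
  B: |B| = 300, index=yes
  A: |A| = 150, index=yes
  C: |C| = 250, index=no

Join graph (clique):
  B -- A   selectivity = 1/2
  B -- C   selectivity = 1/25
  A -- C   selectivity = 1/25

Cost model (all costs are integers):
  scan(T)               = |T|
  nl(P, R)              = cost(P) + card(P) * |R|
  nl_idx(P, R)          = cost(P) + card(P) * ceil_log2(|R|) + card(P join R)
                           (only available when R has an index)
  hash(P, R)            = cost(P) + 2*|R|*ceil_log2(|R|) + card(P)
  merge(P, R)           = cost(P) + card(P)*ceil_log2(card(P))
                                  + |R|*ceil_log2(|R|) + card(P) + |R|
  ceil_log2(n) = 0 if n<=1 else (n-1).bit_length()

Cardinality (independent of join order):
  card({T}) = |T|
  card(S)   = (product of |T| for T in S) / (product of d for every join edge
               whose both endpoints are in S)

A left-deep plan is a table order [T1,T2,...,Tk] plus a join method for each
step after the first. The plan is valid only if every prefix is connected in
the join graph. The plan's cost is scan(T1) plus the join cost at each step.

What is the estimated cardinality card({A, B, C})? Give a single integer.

Tables in S: A(150), B(300), C(250)
Edges inside S: B-A(d=2), B-C(d=25), A-C(d=25)
numerator = 150 * 300 * 250 = 11250000
denominator = 2 * 25 * 25 = 1250
card(S) = 11250000 / 1250 = 9000

9000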